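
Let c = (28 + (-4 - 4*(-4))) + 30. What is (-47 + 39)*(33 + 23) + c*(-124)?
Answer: -9128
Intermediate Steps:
c = 70 (c = (28 + (-4 + 16)) + 30 = (28 + 12) + 30 = 40 + 30 = 70)
(-47 + 39)*(33 + 23) + c*(-124) = (-47 + 39)*(33 + 23) + 70*(-124) = -8*56 - 8680 = -448 - 8680 = -9128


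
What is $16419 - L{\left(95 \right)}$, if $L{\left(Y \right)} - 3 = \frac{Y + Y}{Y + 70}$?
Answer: $\frac{541690}{33} \approx 16415.0$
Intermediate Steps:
$L{\left(Y \right)} = 3 + \frac{2 Y}{70 + Y}$ ($L{\left(Y \right)} = 3 + \frac{Y + Y}{Y + 70} = 3 + \frac{2 Y}{70 + Y}$)
$16419 - L{\left(95 \right)} = 16419 - \frac{5 \left(42 + 95\right)}{70 + 95} = 16419 - 5 \cdot \frac{1}{165} \cdot 137 = 16419 - \frac{137}{33} = \frac{541690}{33}$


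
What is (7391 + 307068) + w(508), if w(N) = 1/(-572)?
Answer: 179870547/572 ≈ 3.1446e+5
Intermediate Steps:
w(N) = -1/572
(7391 + 307068) + w(508) = (7391 + 307068) - 1/572 = 314459 - 1/572 = 179870547/572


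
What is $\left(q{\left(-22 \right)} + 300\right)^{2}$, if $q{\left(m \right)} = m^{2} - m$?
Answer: $649636$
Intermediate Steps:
$\left(q{\left(-22 \right)} + 300\right)^{2} = \left(- 22 \left(-1 - 22\right) + 300\right)^{2} = \left(\left(-22\right) \left(-23\right) + 300\right)^{2} = \left(506 + 300\right)^{2} = 806^{2} = 649636$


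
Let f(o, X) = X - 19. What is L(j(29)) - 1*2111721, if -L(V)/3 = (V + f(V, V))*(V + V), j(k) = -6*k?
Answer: -2494869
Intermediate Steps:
f(o, X) = -19 + X
L(V) = -6*V*(-19 + 2*V) (L(V) = -3*(V + (-19 + V))*(V + V) = -3*(-19 + 2*V)*2*V = -6*V*(-19 + 2*V))
L(j(29)) - 1*2111721 = 6*(-6*29)*(19 - (-12)*29) - 1*2111721 = 6*(-174)*(19 - 2*(-174)) - 2111721 = 6*(-174)*(19 + 348) - 2111721 = 6*(-174)*367 - 2111721 = -383148 - 2111721 = -2494869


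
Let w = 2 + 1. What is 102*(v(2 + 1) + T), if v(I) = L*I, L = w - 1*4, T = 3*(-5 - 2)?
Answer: -2448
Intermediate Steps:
w = 3
T = -21 (T = 3*(-7) = -21)
L = -1 (L = 3 - 1*4 = 3 - 4 = -1)
v(I) = -I
102*(v(2 + 1) + T) = 102*(-(2 + 1) - 21) = 102*(-1*3 - 21) = 102*(-3 - 21) = 102*(-24) = -2448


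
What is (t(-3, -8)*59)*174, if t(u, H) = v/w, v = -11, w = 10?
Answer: -56463/5 ≈ -11293.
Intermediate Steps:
t(u, H) = -11/10
(t(-3, -8)*59)*174 = -11/10*59*174 = -649/10*174 = -56463/5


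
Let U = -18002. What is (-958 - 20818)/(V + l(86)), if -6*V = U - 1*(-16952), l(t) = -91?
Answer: -5444/21 ≈ -259.24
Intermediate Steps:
V = 175 (V = -(-18002 - 1*(-16952))/6 = -(-18002 + 16952)/6 = -1/6*(-1050) = 175)
(-958 - 20818)/(V + l(86)) = (-958 - 20818)/(175 - 91) = -21776/84 = -21776*1/84 = -5444/21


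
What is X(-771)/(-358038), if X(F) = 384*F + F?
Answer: 98945/119346 ≈ 0.82906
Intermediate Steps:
X(F) = 385*F
X(-771)/(-358038) = (385*(-771))/(-358038) = -296835*(-1/358038) = 98945/119346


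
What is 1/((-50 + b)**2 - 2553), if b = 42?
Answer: -1/2489 ≈ -0.00040177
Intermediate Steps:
1/((-50 + b)**2 - 2553) = 1/((-50 + 42)**2 - 2553) = 1/((-8)**2 - 2553) = 1/(64 - 2553) = 1/(-2489) = -1/2489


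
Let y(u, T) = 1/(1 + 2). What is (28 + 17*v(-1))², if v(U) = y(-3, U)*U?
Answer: 4489/9 ≈ 498.78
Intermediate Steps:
y(u, T) = ⅓ (y(u, T) = 1/3 = ⅓)
v(U) = U/3
(28 + 17*v(-1))² = (28 + 17*((⅓)*(-1)))² = (28 + 17*(-⅓))² = (28 - 17/3)² = (67/3)² = 4489/9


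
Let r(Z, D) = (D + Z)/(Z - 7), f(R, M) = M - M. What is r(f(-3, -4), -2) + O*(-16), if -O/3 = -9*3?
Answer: -9070/7 ≈ -1295.7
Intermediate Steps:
f(R, M) = 0
r(Z, D) = (D + Z)/(-7 + Z)
O = 81 (O = -(-27)*3 = -3*(-27) = 81)
r(f(-3, -4), -2) + O*(-16) = (-2 + 0)/(-7 + 0) + 81*(-16) = -2/(-7) - 1296 = -⅐*(-2) - 1296 = 2/7 - 1296 = -9070/7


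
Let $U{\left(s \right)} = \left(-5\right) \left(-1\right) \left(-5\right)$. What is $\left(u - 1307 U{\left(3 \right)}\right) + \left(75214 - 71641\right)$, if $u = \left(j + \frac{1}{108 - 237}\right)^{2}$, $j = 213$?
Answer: $\frac{1358133544}{16641} \approx 81614.0$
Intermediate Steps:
$U{\left(s \right)} = -25$ ($U{\left(s \right)} = 5 \left(-5\right) = -25$)
$u = \frac{754930576}{16641}$ ($u = \left(213 + \frac{1}{108 - 237}\right)^{2} = \left(213 + \frac{1}{-129}\right)^{2} = \left(213 - \frac{1}{129}\right)^{2} = \left(\frac{27476}{129}\right)^{2} = \frac{754930576}{16641} \approx 45366.0$)
$\left(u - 1307 U{\left(3 \right)}\right) + \left(75214 - 71641\right) = \left(\frac{754930576}{16641} - -32675\right) + \left(75214 - 71641\right) = \left(\frac{754930576}{16641} + 32675\right) + 3573 = \frac{1298675251}{16641} + 3573 = \frac{1358133544}{16641}$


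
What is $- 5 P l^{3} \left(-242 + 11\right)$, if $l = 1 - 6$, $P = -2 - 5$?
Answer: $1010625$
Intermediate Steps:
$P = -7$ ($P = -2 - 5 = -7$)
$l = -5$ ($l = 1 - 6 = -5$)
$- 5 P l^{3} \left(-242 + 11\right) = \left(-5\right) \left(-7\right) \left(-5\right)^{3} \left(-242 + 11\right) = 35 \left(-125\right) \left(-231\right) = \left(-4375\right) \left(-231\right) = 1010625$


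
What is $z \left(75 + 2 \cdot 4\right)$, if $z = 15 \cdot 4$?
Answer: $4980$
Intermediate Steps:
$z = 60$
$z \left(75 + 2 \cdot 4\right) = 60 \left(75 + 2 \cdot 4\right) = 60 \left(75 + 8\right) = 60 \cdot 83 = 4980$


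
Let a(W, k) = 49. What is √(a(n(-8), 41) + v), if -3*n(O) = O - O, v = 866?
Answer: √915 ≈ 30.249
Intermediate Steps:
n(O) = 0 (n(O) = -(O - O)/3 = -⅓*0 = 0)
√(a(n(-8), 41) + v) = √(49 + 866) = √915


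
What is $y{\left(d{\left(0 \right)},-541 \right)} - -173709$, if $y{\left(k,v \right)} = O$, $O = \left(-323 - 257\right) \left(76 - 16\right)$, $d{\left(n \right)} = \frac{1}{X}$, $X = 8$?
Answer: $138909$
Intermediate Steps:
$d{\left(n \right)} = \frac{1}{8}$
$O = -34800$ ($O = \left(-580\right) 60 = -34800$)
$y{\left(k,v \right)} = -34800$
$y{\left(d{\left(0 \right)},-541 \right)} - -173709 = -34800 - -173709 = -34800 + 173709 = 138909$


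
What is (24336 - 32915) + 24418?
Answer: 15839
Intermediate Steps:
(24336 - 32915) + 24418 = -8579 + 24418 = 15839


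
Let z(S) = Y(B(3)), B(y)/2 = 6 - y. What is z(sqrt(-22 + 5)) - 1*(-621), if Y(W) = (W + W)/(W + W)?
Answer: 622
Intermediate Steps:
B(y) = 12 - 2*y (B(y) = 2*(6 - y) = 12 - 2*y)
Y(W) = 1 (Y(W) = (2*W)/((2*W)) = (2*W)*(1/(2*W)) = 1)
z(S) = 1
z(sqrt(-22 + 5)) - 1*(-621) = 1 - 1*(-621) = 1 + 621 = 622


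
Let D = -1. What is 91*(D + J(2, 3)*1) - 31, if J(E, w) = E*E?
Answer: 242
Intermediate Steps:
J(E, w) = E²
91*(D + J(2, 3)*1) - 31 = 91*(-1 + 2²*1) - 31 = 91*(-1 + 4*1) - 31 = 91*(-1 + 4) - 31 = 91*3 - 31 = 273 - 31 = 242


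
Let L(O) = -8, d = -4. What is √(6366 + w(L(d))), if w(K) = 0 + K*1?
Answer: 17*√22 ≈ 79.737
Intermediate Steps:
w(K) = K (w(K) = 0 + K = K)
√(6366 + w(L(d))) = √(6366 - 8) = √6358 = 17*√22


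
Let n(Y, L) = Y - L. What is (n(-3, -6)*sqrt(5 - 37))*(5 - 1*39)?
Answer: -408*I*sqrt(2) ≈ -577.0*I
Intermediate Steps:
(n(-3, -6)*sqrt(5 - 37))*(5 - 1*39) = ((-3 - 1*(-6))*sqrt(5 - 37))*(5 - 1*39) = ((-3 + 6)*sqrt(-32))*(5 - 39) = (3*(4*I*sqrt(2)))*(-34) = (12*I*sqrt(2))*(-34) = -408*I*sqrt(2)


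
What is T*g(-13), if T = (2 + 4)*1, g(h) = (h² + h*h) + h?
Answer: 1950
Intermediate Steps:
g(h) = h + 2*h² (g(h) = (h² + h²) + h = 2*h² + h = h + 2*h²)
T = 6 (T = 6*1 = 6)
T*g(-13) = 6*(-13*(1 + 2*(-13))) = 6*(-13*(1 - 26)) = 6*(-13*(-25)) = 6*325 = 1950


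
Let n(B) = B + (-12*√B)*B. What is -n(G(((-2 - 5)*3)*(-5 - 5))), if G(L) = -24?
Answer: 24 - 576*I*√6 ≈ 24.0 - 1410.9*I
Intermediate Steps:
n(B) = B - 12*B^(3/2)
-n(G(((-2 - 5)*3)*(-5 - 5))) = -(-24 - (-576)*I*√6) = -(-24 + 576*I*√6) = 24 - 576*I*√6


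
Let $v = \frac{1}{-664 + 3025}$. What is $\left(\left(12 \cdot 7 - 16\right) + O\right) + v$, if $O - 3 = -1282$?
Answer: $- \frac{2859170}{2361} \approx -1211.0$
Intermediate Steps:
$O = -1279$ ($O = 3 - 1282 = -1279$)
$v = \frac{1}{2361} \approx 0.00042355$
$\left(\left(12 \cdot 7 - 16\right) + O\right) + v = \left(\left(12 \cdot 7 - 16\right) - 1279\right) + \frac{1}{2361} = \left(\left(84 - 16\right) - 1279\right) + \frac{1}{2361} = \left(68 - 1279\right) + \frac{1}{2361} = -1211 + \frac{1}{2361} = - \frac{2859170}{2361}$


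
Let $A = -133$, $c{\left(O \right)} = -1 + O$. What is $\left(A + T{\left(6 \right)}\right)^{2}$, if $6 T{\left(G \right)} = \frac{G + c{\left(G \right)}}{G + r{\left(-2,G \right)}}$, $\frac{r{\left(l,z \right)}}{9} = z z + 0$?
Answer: $\frac{573075721}{32400} \approx 17688.0$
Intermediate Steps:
$r{\left(l,z \right)} = 9 z^{2}$ ($r{\left(l,z \right)} = 9 \left(z z + 0\right) = 9 \left(z^{2} + 0\right) = 9 z^{2}$)
$T{\left(G \right)} = \frac{-1 + 2 G}{6 \left(G + 9 G^{2}\right)}$ ($T{\left(G \right)} = \frac{\left(G + \left(-1 + G\right)\right) \frac{1}{G + 9 G^{2}}}{6} = \frac{\left(-1 + 2 G\right) \frac{1}{G + 9 G^{2}}}{6} = \frac{\frac{1}{G + 9 G^{2}} \left(-1 + 2 G\right)}{6} = \frac{-1 + 2 G}{6 \left(G + 9 G^{2}\right)}$)
$\left(A + T{\left(6 \right)}\right)^{2} = \left(-133 + \frac{-1 + 2 \cdot 6}{6 \cdot 6 \left(1 + 9 \cdot 6\right)}\right)^{2} = \left(-133 + \frac{1}{6} \cdot \frac{1}{6} \frac{1}{1 + 54} \left(-1 + 12\right)\right)^{2} = \left(-133 + \frac{1}{6} \cdot \frac{1}{6} \cdot \frac{1}{55} \cdot 11\right)^{2} = \left(-133 + \frac{1}{180}\right)^{2} = \left(- \frac{23939}{180}\right)^{2} = \frac{573075721}{32400}$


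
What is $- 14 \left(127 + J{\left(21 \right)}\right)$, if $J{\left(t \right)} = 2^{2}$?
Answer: $-1834$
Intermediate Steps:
$J{\left(t \right)} = 4$
$- 14 \left(127 + J{\left(21 \right)}\right) = - 14 \left(127 + 4\right) = \left(-14\right) 131 = -1834$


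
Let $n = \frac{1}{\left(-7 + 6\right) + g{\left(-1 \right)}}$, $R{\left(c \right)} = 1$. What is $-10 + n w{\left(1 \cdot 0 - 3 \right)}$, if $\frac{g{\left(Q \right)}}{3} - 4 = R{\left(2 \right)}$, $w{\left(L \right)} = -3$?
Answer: $- \frac{143}{14} \approx -10.214$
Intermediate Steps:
$g{\left(Q \right)} = 15$ ($g{\left(Q \right)} = 12 + 3 \cdot 1 = 12 + 3 = 15$)
$n = \frac{1}{14}$ ($n = \frac{1}{\left(-7 + 6\right) + 15} = \frac{1}{-1 + 15} = \frac{1}{14} \approx 0.071429$)
$-10 + n w{\left(1 \cdot 0 - 3 \right)} = -10 + \frac{1}{14} \left(-3\right) = -10 - \frac{3}{14} = - \frac{143}{14}$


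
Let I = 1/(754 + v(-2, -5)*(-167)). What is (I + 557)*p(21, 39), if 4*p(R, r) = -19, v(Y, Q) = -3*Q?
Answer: -9265407/3502 ≈ -2645.7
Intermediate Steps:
p(R, r) = -19/4 (p(R, r) = (¼)*(-19) = -19/4)
I = -1/1751 (I = 1/(754 - 3*(-5)*(-167)) = 1/(754 + 15*(-167)) = 1/(754 - 2505) = 1/(-1751) = -1/1751 ≈ -0.00057110)
(I + 557)*p(21, 39) = (-1/1751 + 557)*(-19/4) = (975306/1751)*(-19/4) = -9265407/3502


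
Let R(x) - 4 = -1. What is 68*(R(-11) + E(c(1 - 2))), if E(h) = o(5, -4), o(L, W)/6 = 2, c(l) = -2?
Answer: 1020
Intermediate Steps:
R(x) = 3 (R(x) = 4 - 1 = 3)
o(L, W) = 12 (o(L, W) = 6*2 = 12)
E(h) = 12
68*(R(-11) + E(c(1 - 2))) = 68*(3 + 12) = 68*15 = 1020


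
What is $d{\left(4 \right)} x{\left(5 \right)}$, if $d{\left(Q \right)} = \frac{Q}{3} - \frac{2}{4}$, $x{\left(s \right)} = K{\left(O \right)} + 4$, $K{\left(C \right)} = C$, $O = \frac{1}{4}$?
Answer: $\frac{85}{24} \approx 3.5417$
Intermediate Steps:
$O = \frac{1}{4} \approx 0.25$
$x{\left(s \right)} = \frac{17}{4}$ ($x{\left(s \right)} = \frac{1}{4} + 4 = \frac{17}{4}$)
$d{\left(Q \right)} = - \frac{1}{2} + \frac{Q}{3}$ ($d{\left(Q \right)} = Q \frac{1}{3} - \frac{1}{2} = \frac{Q}{3} - \frac{1}{2} = - \frac{1}{2} + \frac{Q}{3}$)
$d{\left(4 \right)} x{\left(5 \right)} = \left(- \frac{1}{2} + \frac{1}{3} \cdot 4\right) \frac{17}{4} = \left(- \frac{1}{2} + \frac{4}{3}\right) \frac{17}{4} = \frac{5}{6} \cdot \frac{17}{4} = \frac{85}{24}$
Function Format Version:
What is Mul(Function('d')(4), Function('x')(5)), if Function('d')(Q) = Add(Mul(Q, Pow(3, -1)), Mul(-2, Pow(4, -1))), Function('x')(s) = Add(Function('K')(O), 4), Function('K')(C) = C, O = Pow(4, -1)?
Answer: Rational(85, 24) ≈ 3.5417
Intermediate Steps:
O = Rational(1, 4) ≈ 0.25000
Function('x')(s) = Rational(17, 4) (Function('x')(s) = Add(Rational(1, 4), 4) = Rational(17, 4))
Function('d')(Q) = Add(Rational(-1, 2), Mul(Rational(1, 3), Q)) (Function('d')(Q) = Add(Mul(Q, Rational(1, 3)), Mul(-2, Rational(1, 4))) = Add(Mul(Rational(1, 3), Q), Rational(-1, 2)) = Add(Rational(-1, 2), Mul(Rational(1, 3), Q)))
Mul(Function('d')(4), Function('x')(5)) = Mul(Add(Rational(-1, 2), Mul(Rational(1, 3), 4)), Rational(17, 4)) = Mul(Add(Rational(-1, 2), Rational(4, 3)), Rational(17, 4)) = Mul(Rational(5, 6), Rational(17, 4)) = Rational(85, 24)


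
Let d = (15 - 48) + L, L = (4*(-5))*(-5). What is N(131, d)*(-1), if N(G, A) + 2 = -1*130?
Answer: 132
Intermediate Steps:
L = 100 (L = -20*(-5) = 100)
d = 67 (d = (15 - 48) + 100 = -33 + 100 = 67)
N(G, A) = -132 (N(G, A) = -2 - 1*130 = -2 - 130 = -132)
N(131, d)*(-1) = -132*(-1) = 132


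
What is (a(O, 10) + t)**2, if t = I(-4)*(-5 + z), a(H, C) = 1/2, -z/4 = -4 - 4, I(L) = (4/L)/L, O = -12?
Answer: 841/16 ≈ 52.563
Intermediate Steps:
I(L) = 4/L**2
z = 32 (z = -4*(-4 - 4) = -4*(-8) = 32)
a(H, C) = 1/2
t = 27/4 (t = (4/(-4)**2)*(-5 + 32) = (4*(1/16))*27 = (1/4)*27 = 27/4 ≈ 6.7500)
(a(O, 10) + t)**2 = (1/2 + 27/4)**2 = (29/4)**2 = 841/16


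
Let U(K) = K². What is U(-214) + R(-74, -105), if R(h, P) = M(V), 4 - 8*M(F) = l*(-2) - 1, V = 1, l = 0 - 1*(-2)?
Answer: 366377/8 ≈ 45797.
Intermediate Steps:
l = 2 (l = 0 + 2 = 2)
M(F) = 9/8 (M(F) = ½ - (2*(-2) - 1)/8 = ½ - (-4 - 1)/8 = ½ - ⅛*(-5) = ½ + 5/8 = 9/8)
R(h, P) = 9/8
U(-214) + R(-74, -105) = (-214)² + 9/8 = 45796 + 9/8 = 366377/8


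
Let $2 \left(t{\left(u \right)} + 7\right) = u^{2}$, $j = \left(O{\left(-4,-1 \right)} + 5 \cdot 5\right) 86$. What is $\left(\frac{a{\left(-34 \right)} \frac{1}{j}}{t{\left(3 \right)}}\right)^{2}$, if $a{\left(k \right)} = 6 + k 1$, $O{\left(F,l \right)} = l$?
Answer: $\frac{49}{1664100} \approx 2.9445 \cdot 10^{-5}$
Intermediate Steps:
$a{\left(k \right)} = 6 + k$
$j = 2064$ ($j = \left(-1 + 5 \cdot 5\right) 86 = \left(-1 + 25\right) 86 = 24 \cdot 86 = 2064$)
$t{\left(u \right)} = -7 + \frac{u^{2}}{2}$
$\left(\frac{a{\left(-34 \right)} \frac{1}{j}}{t{\left(3 \right)}}\right)^{2} = \left(\frac{\left(6 - 34\right) \frac{1}{2064}}{-7 + \frac{3^{2}}{2}}\right)^{2} = \left(\frac{\left(-28\right) \frac{1}{2064}}{-7 + \frac{1}{2} \cdot 9}\right)^{2} = \left(- \frac{7}{516 \left(-7 + \frac{9}{2}\right)}\right)^{2} = \left(- \frac{7}{516 \left(- \frac{5}{2}\right)}\right)^{2} = \left(\left(- \frac{7}{516}\right) \left(- \frac{2}{5}\right)\right)^{2} = \left(\frac{7}{1290}\right)^{2} = \frac{49}{1664100}$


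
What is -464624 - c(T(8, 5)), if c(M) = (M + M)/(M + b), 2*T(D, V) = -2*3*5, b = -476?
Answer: -228130414/491 ≈ -4.6462e+5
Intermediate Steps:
T(D, V) = -15 (T(D, V) = (-2*3*5)/2 = (-6*5)/2 = (½)*(-30) = -15)
c(M) = 2*M/(-476 + M) (c(M) = (M + M)/(M - 476) = (2*M)/(-476 + M) = 2*M/(-476 + M))
-464624 - c(T(8, 5)) = -464624 - 2*(-15)/(-476 - 15) = -464624 - 2*(-15)/(-491) = -464624 - 2*(-15)*(-1)/491 = -464624 - 1*30/491 = -464624 - 30/491 = -228130414/491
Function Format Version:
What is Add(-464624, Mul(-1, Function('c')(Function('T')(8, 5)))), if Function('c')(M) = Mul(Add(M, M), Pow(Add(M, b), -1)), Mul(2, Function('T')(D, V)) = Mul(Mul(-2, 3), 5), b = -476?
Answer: Rational(-228130414, 491) ≈ -4.6462e+5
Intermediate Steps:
Function('T')(D, V) = -15 (Function('T')(D, V) = Mul(Rational(1, 2), Mul(Mul(-2, 3), 5)) = Mul(Rational(1, 2), Mul(-6, 5)) = Mul(Rational(1, 2), -30) = -15)
Function('c')(M) = Mul(2, M, Pow(Add(-476, M), -1)) (Function('c')(M) = Mul(Add(M, M), Pow(Add(M, -476), -1)) = Mul(Mul(2, M), Pow(Add(-476, M), -1)) = Mul(2, M, Pow(Add(-476, M), -1)))
Add(-464624, Mul(-1, Function('c')(Function('T')(8, 5)))) = Add(-464624, Mul(-1, Mul(2, -15, Pow(Add(-476, -15), -1)))) = Add(-464624, Mul(-1, Mul(2, -15, Pow(-491, -1)))) = Add(-464624, Mul(-1, Mul(2, -15, Rational(-1, 491)))) = Add(-464624, Mul(-1, Rational(30, 491))) = Add(-464624, Rational(-30, 491)) = Rational(-228130414, 491)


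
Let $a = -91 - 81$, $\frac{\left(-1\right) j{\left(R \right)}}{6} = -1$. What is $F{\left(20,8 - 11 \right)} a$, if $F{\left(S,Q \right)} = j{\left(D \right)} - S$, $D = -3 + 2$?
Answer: $2408$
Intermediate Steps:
$D = -1$
$j{\left(R \right)} = 6$ ($j{\left(R \right)} = \left(-6\right) \left(-1\right) = 6$)
$F{\left(S,Q \right)} = 6 - S$
$a = -172$
$F{\left(20,8 - 11 \right)} a = \left(6 - 20\right) \left(-172\right) = \left(-14\right) \left(-172\right) = 2408$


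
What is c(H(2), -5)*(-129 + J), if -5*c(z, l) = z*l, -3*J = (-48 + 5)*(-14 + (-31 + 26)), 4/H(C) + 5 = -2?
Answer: 688/3 ≈ 229.33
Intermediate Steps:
H(C) = -4/7 (H(C) = 4/(-5 - 2) = 4/(-7) = 4*(-1/7) = -4/7)
J = -817/3 (J = -(-48 + 5)*(-14 + (-31 + 26))/3 = -(-43)*(-14 - 5)/3 = -(-43)*(-19)/3 = -1/3*817 = -817/3 ≈ -272.33)
c(z, l) = -l*z/5 (c(z, l) = -z*l/5 = -l*z/5)
c(H(2), -5)*(-129 + J) = (-1/5*(-5)*(-4/7))*(-129 - 817/3) = -4/7*(-1204/3) = 688/3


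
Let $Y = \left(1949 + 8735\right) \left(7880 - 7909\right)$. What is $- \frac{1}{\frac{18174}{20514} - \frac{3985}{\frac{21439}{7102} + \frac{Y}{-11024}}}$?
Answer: $\frac{1896493}{241137217} \approx 0.0078648$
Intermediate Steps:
$Y = -309836$ ($Y = 10684 \left(-29\right) = -309836$)
$- \frac{1}{\frac{18174}{20514} - \frac{3985}{\frac{21439}{7102} + \frac{Y}{-11024}}} = - \frac{1}{\frac{18174}{20514} - \frac{3985}{\frac{21439}{7102} - \frac{309836}{-11024}}} = - \frac{1}{18174 \cdot \frac{1}{20514} - \frac{3985}{21439 \cdot \frac{1}{7102} - - \frac{77459}{2756}}} = - \frac{1}{\frac{233}{263} - \frac{3985}{\frac{21439}{7102} + \frac{77459}{2756}}} = - \frac{1}{\frac{233}{263} - \frac{3985}{\frac{5747167}{184652}}} = - \frac{1}{\frac{233}{263} - \frac{923260}{7211}} = - \frac{1}{- \frac{241137217}{1896493}} = \left(-1\right) \left(- \frac{1896493}{241137217}\right) = \frac{1896493}{241137217}$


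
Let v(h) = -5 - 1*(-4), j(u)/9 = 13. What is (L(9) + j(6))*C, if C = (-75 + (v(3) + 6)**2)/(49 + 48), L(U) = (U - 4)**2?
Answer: -7100/97 ≈ -73.196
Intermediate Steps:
j(u) = 117 (j(u) = 9*13 = 117)
v(h) = -1 (v(h) = -5 + 4 = -1)
L(U) = (-4 + U)**2
C = -50/97 (C = (-75 + (-1 + 6)**2)/(49 + 48) = (-75 + 5**2)/97 = (-75 + 25)*(1/97) = -50*1/97 = -50/97 ≈ -0.51546)
(L(9) + j(6))*C = ((-4 + 9)**2 + 117)*(-50/97) = (5**2 + 117)*(-50/97) = (25 + 117)*(-50/97) = 142*(-50/97) = -7100/97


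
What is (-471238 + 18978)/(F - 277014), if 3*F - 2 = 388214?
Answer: 678390/221413 ≈ 3.0639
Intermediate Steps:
F = 388216/3 (F = ⅔ + (⅓)*388214 = ⅔ + 388214/3 = 388216/3 ≈ 1.2941e+5)
(-471238 + 18978)/(F - 277014) = (-471238 + 18978)/(388216/3 - 277014) = -452260/(-442826/3) = -452260*(-3/442826) = 678390/221413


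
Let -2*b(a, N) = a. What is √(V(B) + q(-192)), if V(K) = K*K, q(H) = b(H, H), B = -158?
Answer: 2*√6265 ≈ 158.30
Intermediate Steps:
b(a, N) = -a/2
q(H) = -H/2
V(K) = K²
√(V(B) + q(-192)) = √((-158)² - ½*(-192)) = √(24964 + 96) = √25060 = 2*√6265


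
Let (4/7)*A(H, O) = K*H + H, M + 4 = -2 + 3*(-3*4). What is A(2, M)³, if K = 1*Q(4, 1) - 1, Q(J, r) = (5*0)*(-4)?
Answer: 0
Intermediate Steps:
Q(J, r) = 0 (Q(J, r) = 0*(-4) = 0)
K = -1 (K = 1*0 - 1 = 0 - 1 = -1)
M = -42 (M = -4 + (-2 + 3*(-3*4)) = -4 + (-2 + 3*(-12)) = -4 + (-2 - 36) = -4 - 38 = -42)
A(H, O) = 0 (A(H, O) = 7*(-H + H)/4 = (7/4)*0 = 0)
A(2, M)³ = 0³ = 0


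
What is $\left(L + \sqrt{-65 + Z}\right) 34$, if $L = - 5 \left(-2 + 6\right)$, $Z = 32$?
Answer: $-680 + 34 i \sqrt{33} \approx -680.0 + 195.32 i$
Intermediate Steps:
$L = -20$ ($L = \left(-5\right) 4 = -20$)
$\left(L + \sqrt{-65 + Z}\right) 34 = \left(-20 + \sqrt{-65 + 32}\right) 34 = \left(-20 + \sqrt{-33}\right) 34 = \left(-20 + i \sqrt{33}\right) 34 = -680 + 34 i \sqrt{33}$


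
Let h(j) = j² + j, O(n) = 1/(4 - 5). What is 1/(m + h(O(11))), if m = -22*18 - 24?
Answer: -1/420 ≈ -0.0023810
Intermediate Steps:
O(n) = -1 (O(n) = 1/(-1) = -1)
m = -420 (m = -396 - 24 = -420)
h(j) = j + j²
1/(m + h(O(11))) = 1/(-420 - (1 - 1)) = 1/(-420 - 1*0) = 1/(-420 + 0) = 1/(-420) = -1/420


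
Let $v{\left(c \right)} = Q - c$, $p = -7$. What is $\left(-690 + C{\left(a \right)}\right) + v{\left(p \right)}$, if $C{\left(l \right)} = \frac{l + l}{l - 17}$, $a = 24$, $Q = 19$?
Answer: $- \frac{4600}{7} \approx -657.14$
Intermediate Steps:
$C{\left(l \right)} = \frac{2 l}{-17 + l}$
$v{\left(c \right)} = 19 - c$
$\left(-690 + C{\left(a \right)}\right) + v{\left(p \right)} = \left(-690 + 2 \cdot 24 \frac{1}{-17 + 24}\right) + \left(19 - -7\right) = \left(-690 + 2 \cdot 24 \cdot \frac{1}{7}\right) + \left(19 + 7\right) = \left(-690 + 2 \cdot 24 \cdot \frac{1}{7}\right) + 26 = \left(-690 + \frac{48}{7}\right) + 26 = - \frac{4782}{7} + 26 = - \frac{4600}{7}$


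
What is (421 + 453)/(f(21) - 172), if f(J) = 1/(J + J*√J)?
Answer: -1325911314/260938103 - 18354*√21/260938103 ≈ -5.0816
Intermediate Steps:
f(J) = 1/(J + J^(3/2))
(421 + 453)/(f(21) - 172) = (421 + 453)/(1/(21 + 21^(3/2)) - 172) = 874/(1/(21 + 21*√21) - 172) = 874/(-172 + 1/(21 + 21*√21))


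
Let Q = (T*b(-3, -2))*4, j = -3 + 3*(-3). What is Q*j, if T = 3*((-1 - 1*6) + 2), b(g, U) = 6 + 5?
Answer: 7920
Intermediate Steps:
b(g, U) = 11
j = -12 (j = -3 - 9 = -12)
T = -15 (T = 3*((-1 - 6) + 2) = 3*(-7 + 2) = 3*(-5) = -15)
Q = -660 (Q = -15*11*4 = -165*4 = -660)
Q*j = -660*(-12) = 7920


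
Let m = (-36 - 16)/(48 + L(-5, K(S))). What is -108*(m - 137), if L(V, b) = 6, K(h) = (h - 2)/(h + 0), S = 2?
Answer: 14900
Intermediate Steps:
K(h) = (-2 + h)/h
m = -26/27 (m = (-36 - 16)/(48 + 6) = -52/54 = -52*1/54 = -26/27 ≈ -0.96296)
-108*(m - 137) = -108*(-26/27 - 137) = -108*(-3725/27) = 14900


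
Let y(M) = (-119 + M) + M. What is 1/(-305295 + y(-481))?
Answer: -1/306376 ≈ -3.2640e-6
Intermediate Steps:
y(M) = -119 + 2*M
1/(-305295 + y(-481)) = 1/(-305295 + (-119 + 2*(-481))) = 1/(-305295 + (-119 - 962)) = 1/(-305295 - 1081) = 1/(-306376) = -1/306376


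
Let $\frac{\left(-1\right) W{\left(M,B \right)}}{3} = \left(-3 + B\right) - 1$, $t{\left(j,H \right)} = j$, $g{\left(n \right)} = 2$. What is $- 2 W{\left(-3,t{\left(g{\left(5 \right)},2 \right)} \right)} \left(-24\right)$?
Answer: $288$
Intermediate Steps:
$W{\left(M,B \right)} = 12 - 3 B$ ($W{\left(M,B \right)} = - 3 \left(\left(-3 + B\right) - 1\right) = - 3 \left(-4 + B\right) = 12 - 3 B$)
$- 2 W{\left(-3,t{\left(g{\left(5 \right)},2 \right)} \right)} \left(-24\right) = - 2 \left(12 - 6\right) \left(-24\right) = \left(-2\right) 6 \left(-24\right) = \left(-12\right) \left(-24\right) = 288$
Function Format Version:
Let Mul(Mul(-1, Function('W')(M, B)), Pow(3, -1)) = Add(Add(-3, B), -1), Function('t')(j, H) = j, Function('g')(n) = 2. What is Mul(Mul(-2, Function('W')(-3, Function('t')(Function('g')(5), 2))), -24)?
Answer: 288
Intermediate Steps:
Function('W')(M, B) = Add(12, Mul(-3, B)) (Function('W')(M, B) = Mul(-3, Add(Add(-3, B), -1)) = Mul(-3, Add(-4, B)) = Add(12, Mul(-3, B)))
Mul(Mul(-2, Function('W')(-3, Function('t')(Function('g')(5), 2))), -24) = Mul(Mul(-2, Add(12, Mul(-3, 2))), -24) = Mul(Mul(-2, Add(12, -6)), -24) = Mul(Mul(-2, 6), -24) = Mul(-12, -24) = 288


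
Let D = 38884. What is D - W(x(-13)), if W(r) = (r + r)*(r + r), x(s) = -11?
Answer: 38400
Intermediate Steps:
W(r) = 4*r² (W(r) = (2*r)*(2*r) = 4*r²)
D - W(x(-13)) = 38884 - 4*(-11)² = 38884 - 4*121 = 38884 - 1*484 = 38884 - 484 = 38400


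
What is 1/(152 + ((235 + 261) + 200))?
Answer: 1/848 ≈ 0.0011792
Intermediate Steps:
1/(152 + ((235 + 261) + 200)) = 1/(152 + (496 + 200)) = 1/(152 + 696) = 1/848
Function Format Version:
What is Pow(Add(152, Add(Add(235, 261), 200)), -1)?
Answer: Rational(1, 848) ≈ 0.0011792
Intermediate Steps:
Pow(Add(152, Add(Add(235, 261), 200)), -1) = Pow(Add(152, Add(496, 200)), -1) = Pow(Add(152, 696), -1) = Pow(848, -1) = Rational(1, 848)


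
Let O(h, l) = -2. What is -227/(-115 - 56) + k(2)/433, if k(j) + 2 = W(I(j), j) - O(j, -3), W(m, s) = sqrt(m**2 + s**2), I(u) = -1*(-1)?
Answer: 227/171 + sqrt(5)/433 ≈ 1.3326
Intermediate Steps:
I(u) = 1
k(j) = sqrt(1 + j**2) (k(j) = -2 + (sqrt(1**2 + j**2) - 1*(-2)) = -2 + (sqrt(1 + j**2) + 2) = -2 + (2 + sqrt(1 + j**2)) = sqrt(1 + j**2))
-227/(-115 - 56) + k(2)/433 = -227/(-115 - 56) + sqrt(1 + 2**2)/433 = -227/(-171) + sqrt(1 + 4)*(1/433) = -227*(-1/171) + sqrt(5)*(1/433) = 227/171 + sqrt(5)/433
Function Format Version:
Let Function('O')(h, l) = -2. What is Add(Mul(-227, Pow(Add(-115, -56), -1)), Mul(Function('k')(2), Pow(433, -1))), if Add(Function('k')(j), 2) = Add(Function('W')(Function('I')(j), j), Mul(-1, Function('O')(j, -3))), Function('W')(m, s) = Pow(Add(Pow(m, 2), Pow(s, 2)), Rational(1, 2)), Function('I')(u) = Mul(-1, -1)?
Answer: Add(Rational(227, 171), Mul(Rational(1, 433), Pow(5, Rational(1, 2)))) ≈ 1.3326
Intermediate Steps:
Function('I')(u) = 1
Function('k')(j) = Pow(Add(1, Pow(j, 2)), Rational(1, 2)) (Function('k')(j) = Add(-2, Add(Pow(Add(Pow(1, 2), Pow(j, 2)), Rational(1, 2)), Mul(-1, -2))) = Add(-2, Add(Pow(Add(1, Pow(j, 2)), Rational(1, 2)), 2)) = Add(-2, Add(2, Pow(Add(1, Pow(j, 2)), Rational(1, 2)))) = Pow(Add(1, Pow(j, 2)), Rational(1, 2)))
Add(Mul(-227, Pow(Add(-115, -56), -1)), Mul(Function('k')(2), Pow(433, -1))) = Add(Mul(-227, Pow(Add(-115, -56), -1)), Mul(Pow(Add(1, Pow(2, 2)), Rational(1, 2)), Pow(433, -1))) = Add(Mul(-227, Pow(-171, -1)), Mul(Pow(Add(1, 4), Rational(1, 2)), Rational(1, 433))) = Add(Mul(-227, Rational(-1, 171)), Mul(Pow(5, Rational(1, 2)), Rational(1, 433))) = Add(Rational(227, 171), Mul(Rational(1, 433), Pow(5, Rational(1, 2))))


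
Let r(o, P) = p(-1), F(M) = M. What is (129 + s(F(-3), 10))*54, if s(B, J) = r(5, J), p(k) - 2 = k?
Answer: 7020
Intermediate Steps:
p(k) = 2 + k
r(o, P) = 1 (r(o, P) = 2 - 1 = 1)
s(B, J) = 1
(129 + s(F(-3), 10))*54 = (129 + 1)*54 = 130*54 = 7020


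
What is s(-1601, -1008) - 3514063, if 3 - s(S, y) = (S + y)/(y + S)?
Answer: -3514061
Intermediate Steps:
s(S, y) = 2 (s(S, y) = 3 - (S + y)/(y + S) = 3 - (S + y)/(S + y) = 3 - 1*1 = 3 - 1 = 2)
s(-1601, -1008) - 3514063 = 2 - 3514063 = -3514061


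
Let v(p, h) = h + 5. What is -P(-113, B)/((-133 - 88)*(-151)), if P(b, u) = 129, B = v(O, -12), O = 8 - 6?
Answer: -129/33371 ≈ -0.0038656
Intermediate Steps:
O = 2
v(p, h) = 5 + h
B = -7 (B = 5 - 12 = -7)
-P(-113, B)/((-133 - 88)*(-151)) = -129/((-133 - 88)*(-151)) = -129/((-221*(-151))) = -129/33371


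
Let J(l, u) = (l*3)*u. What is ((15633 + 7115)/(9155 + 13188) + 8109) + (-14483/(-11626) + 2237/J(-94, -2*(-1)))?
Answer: 593877710235895/73252240476 ≈ 8107.3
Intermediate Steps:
J(l, u) = 3*l*u (J(l, u) = (3*l)*u = 3*l*u)
((15633 + 7115)/(9155 + 13188) + 8109) + (-14483/(-11626) + 2237/J(-94, -2*(-1))) = ((15633 + 7115)/(9155 + 13188) + 8109) + (-14483/(-11626) + 2237/((3*(-94)*(-2*(-1))))) = (22748/22343 + 8109) + (-14483*(-1/11626) + 2237/((3*(-94)*2))) = (22748*(1/22343) + 8109) + (14483/11626 + 2237/(-564)) = (22748/22343 + 8109) + (14483/11626 + 2237*(-1/564)) = 181202135/22343 + (14483/11626 - 2237/564) = 181202135/22343 - 8919475/3278532 = 593877710235895/73252240476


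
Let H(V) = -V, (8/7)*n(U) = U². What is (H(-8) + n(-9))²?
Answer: 398161/64 ≈ 6221.3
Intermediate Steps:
n(U) = 7*U²/8
(H(-8) + n(-9))² = (-1*(-8) + (7/8)*(-9)²)² = (8 + (7/8)*81)² = (8 + 567/8)² = (631/8)² = 398161/64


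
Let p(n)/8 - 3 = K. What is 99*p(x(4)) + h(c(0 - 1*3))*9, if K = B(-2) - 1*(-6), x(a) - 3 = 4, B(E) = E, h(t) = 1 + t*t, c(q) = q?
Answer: 5634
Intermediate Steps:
h(t) = 1 + t²
x(a) = 7 (x(a) = 3 + 4 = 7)
K = 4 (K = -2 - 1*(-6) = -2 + 6 = 4)
p(n) = 56 (p(n) = 24 + 8*4 = 24 + 32 = 56)
99*p(x(4)) + h(c(0 - 1*3))*9 = 99*56 + (1 + (0 - 1*3)²)*9 = 5544 + (1 + (0 - 3)²)*9 = 5544 + (1 + (-3)²)*9 = 5544 + (1 + 9)*9 = 5544 + 10*9 = 5544 + 90 = 5634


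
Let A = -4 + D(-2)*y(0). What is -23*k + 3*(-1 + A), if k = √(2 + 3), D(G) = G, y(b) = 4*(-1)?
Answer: 9 - 23*√5 ≈ -42.430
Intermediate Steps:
y(b) = -4
A = 4 (A = -4 - 2*(-4) = -4 + 8 = 4)
k = √5 ≈ 2.2361
-23*k + 3*(-1 + A) = -23*√5 + 3*(-1 + 4) = -23*√5 + 3*3 = -23*√5 + 9 = 9 - 23*√5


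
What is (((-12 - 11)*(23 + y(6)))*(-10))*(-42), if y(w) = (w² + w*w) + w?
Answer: -975660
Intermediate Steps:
y(w) = w + 2*w² (y(w) = (w² + w²) + w = 2*w² + w = w + 2*w²)
(((-12 - 11)*(23 + y(6)))*(-10))*(-42) = (((-12 - 11)*(23 + 6*(1 + 2*6)))*(-10))*(-42) = (-23*(23 + 6*(1 + 12))*(-10))*(-42) = (-23*(23 + 6*13)*(-10))*(-42) = (-23*(23 + 78)*(-10))*(-42) = (-23*101*(-10))*(-42) = -2323*(-10)*(-42) = 23230*(-42) = -975660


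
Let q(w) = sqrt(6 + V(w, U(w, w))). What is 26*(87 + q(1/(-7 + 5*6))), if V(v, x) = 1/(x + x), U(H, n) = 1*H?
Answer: 2262 + 13*sqrt(70) ≈ 2370.8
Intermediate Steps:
U(H, n) = H
V(v, x) = 1/(2*x)
q(w) = sqrt(6 + 1/(2*w))
26*(87 + q(1/(-7 + 5*6))) = 26*(87 + sqrt(24 + 2/(1/(-7 + 5*6)))/2) = 26*(87 + sqrt(24 + 2/(1/(-7 + 30)))/2) = 26*(87 + sqrt(24 + 2/(1/23))/2) = 26*(87 + sqrt(24 + 2*23)/2) = 26*(87 + sqrt(24 + 46)/2) = 26*(87 + sqrt(70)/2) = 2262 + 13*sqrt(70)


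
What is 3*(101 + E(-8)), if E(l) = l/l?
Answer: 306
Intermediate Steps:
E(l) = 1
3*(101 + E(-8)) = 3*(101 + 1) = 3*102 = 306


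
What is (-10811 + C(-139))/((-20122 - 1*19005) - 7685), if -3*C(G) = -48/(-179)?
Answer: 1935185/8379348 ≈ 0.23095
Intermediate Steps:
C(G) = -16/179 (C(G) = -(-16)/(-179) = -(-16)*(-1)/179 = -1/3*48/179 = -16/179)
(-10811 + C(-139))/((-20122 - 1*19005) - 7685) = (-10811 - 16/179)/((-20122 - 1*19005) - 7685) = -1935185/(179*((-20122 - 19005) - 7685)) = -1935185/(179*(-39127 - 7685)) = -1935185/179/(-46812) = -1935185/179*(-1/46812) = 1935185/8379348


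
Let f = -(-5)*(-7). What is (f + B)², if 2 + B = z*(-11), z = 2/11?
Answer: 1521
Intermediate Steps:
z = 2/11 (z = 2*(1/11) = 2/11 ≈ 0.18182)
B = -4 (B = -2 + (2/11)*(-11) = -2 - 2 = -4)
f = -35 (f = -1*35 = -35)
(f + B)² = (-35 - 4)² = (-39)² = 1521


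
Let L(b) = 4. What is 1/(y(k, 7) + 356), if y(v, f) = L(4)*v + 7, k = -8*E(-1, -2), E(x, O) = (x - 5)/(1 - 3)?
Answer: 1/267 ≈ 0.0037453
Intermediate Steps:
E(x, O) = 5/2 - x/2 (E(x, O) = (-5 + x)/(-2) = (-5 + x)*(-1/2) = 5/2 - x/2)
k = -24 (k = -8*(5/2 - 1/2*(-1)) = -8*(5/2 + 1/2) = -8*3 = -24)
y(v, f) = 7 + 4*v (y(v, f) = 4*v + 7 = 7 + 4*v)
1/(y(k, 7) + 356) = 1/((7 + 4*(-24)) + 356) = 1/((7 - 96) + 356) = 1/(-89 + 356) = 1/267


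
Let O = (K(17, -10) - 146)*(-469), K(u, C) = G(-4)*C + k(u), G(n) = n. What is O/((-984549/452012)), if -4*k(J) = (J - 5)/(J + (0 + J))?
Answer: -382330508098/16737333 ≈ -22843.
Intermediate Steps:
k(J) = -(-5 + J)/(8*J) (k(J) = -(J - 5)/(4*(J + (0 + J))) = -(-5 + J)/(4*(J + J)) = -(-5 + J)/(4*(2*J)) = -(-5 + J)*1/(2*J)/4 = -(-5 + J)/(8*J))
K(u, C) = -4*C + (5 - u)/(8*u)
O = 1691683/34 (O = ((⅛)*(5 - 1*17 - 32*(-10)*17)/17 - 146)*(-469) = ((⅛)*(1/17)*(5 - 17 + 5440) - 146)*(-469) = ((⅛)*(1/17)*5428 - 146)*(-469) = (1357/34 - 146)*(-469) = -3607/34*(-469) = 1691683/34 ≈ 49755.)
O/((-984549/452012)) = 1691683/(34*((-984549/452012))) = 1691683/(34*((-984549*1/452012))) = 1691683/(34*(-984549/452012)) = (1691683/34)*(-452012/984549) = -382330508098/16737333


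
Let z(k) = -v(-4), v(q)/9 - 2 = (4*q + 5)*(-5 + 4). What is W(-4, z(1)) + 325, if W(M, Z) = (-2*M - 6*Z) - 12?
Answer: 1023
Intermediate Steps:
v(q) = -27 - 36*q (v(q) = 18 + 9*((4*q + 5)*(-5 + 4)) = 18 + 9*((5 + 4*q)*(-1)) = 18 + 9*(-5 - 4*q) = 18 + (-45 - 36*q) = -27 - 36*q)
z(k) = -117 (z(k) = -(-27 - 36*(-4)) = -(-27 + 144) = -1*117 = -117)
W(M, Z) = -12 - 6*Z - 2*M (W(M, Z) = (-6*Z - 2*M) - 12 = -12 - 6*Z - 2*M)
W(-4, z(1)) + 325 = (-12 - 6*(-117) - 2*(-4)) + 325 = (-12 + 702 + 8) + 325 = 698 + 325 = 1023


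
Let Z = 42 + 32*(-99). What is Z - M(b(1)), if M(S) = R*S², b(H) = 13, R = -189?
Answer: 28815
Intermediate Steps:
M(S) = -189*S²
Z = -3126 (Z = 42 - 3168 = -3126)
Z - M(b(1)) = -3126 - (-189)*13² = -3126 - (-189)*169 = -3126 - 1*(-31941) = -3126 + 31941 = 28815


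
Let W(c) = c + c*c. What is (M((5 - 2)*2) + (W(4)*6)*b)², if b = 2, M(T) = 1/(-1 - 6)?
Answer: 2819041/49 ≈ 57531.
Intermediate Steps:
M(T) = -⅐ (M(T) = 1/(-7) = -⅐)
W(c) = c + c²
(M((5 - 2)*2) + (W(4)*6)*b)² = (-⅐ + ((4*(1 + 4))*6)*2)² = (-⅐ + ((4*5)*6)*2)² = (-⅐ + (20*6)*2)² = (-⅐ + 120*2)² = (-⅐ + 240)² = (1679/7)² = 2819041/49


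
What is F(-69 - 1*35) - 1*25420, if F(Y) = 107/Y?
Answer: -2643787/104 ≈ -25421.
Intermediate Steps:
F(-69 - 1*35) - 1*25420 = 107/(-69 - 1*35) - 1*25420 = 107/(-69 - 35) - 25420 = 107/(-104) - 25420 = 107*(-1/104) - 25420 = -107/104 - 25420 = -2643787/104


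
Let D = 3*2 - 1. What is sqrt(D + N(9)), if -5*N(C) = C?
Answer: 4*sqrt(5)/5 ≈ 1.7889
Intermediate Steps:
N(C) = -C/5
D = 5 (D = 6 - 1 = 5)
sqrt(D + N(9)) = sqrt(5 - 1/5*9) = sqrt(5 - 9/5) = sqrt(16/5) = 4*sqrt(5)/5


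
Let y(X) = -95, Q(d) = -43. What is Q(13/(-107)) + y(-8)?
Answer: -138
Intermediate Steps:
Q(13/(-107)) + y(-8) = -43 - 95 = -138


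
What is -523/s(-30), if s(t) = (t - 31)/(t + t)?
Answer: -31380/61 ≈ -514.43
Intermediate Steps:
s(t) = (-31 + t)/(2*t) (s(t) = (-31 + t)/((2*t)) = (-31 + t)*(1/(2*t)) = (-31 + t)/(2*t))
-523/s(-30) = -523*(-60/(-31 - 30)) = -523/((½)*(-1/30)*(-61)) = -523/61/60 = -523*60/61 = -31380/61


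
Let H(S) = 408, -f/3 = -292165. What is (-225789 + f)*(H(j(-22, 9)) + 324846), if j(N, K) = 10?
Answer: 211644729324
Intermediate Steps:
f = 876495 (f = -3*(-292165) = 876495)
(-225789 + f)*(H(j(-22, 9)) + 324846) = (-225789 + 876495)*(408 + 324846) = 650706*325254 = 211644729324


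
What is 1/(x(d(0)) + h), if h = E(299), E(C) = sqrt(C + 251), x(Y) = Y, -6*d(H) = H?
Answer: sqrt(22)/110 ≈ 0.042640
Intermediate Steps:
d(H) = -H/6
E(C) = sqrt(251 + C)
h = 5*sqrt(22) (h = sqrt(251 + 299) = sqrt(550) = 5*sqrt(22) ≈ 23.452)
1/(x(d(0)) + h) = 1/(-1/6*0 + 5*sqrt(22)) = 1/(0 + 5*sqrt(22)) = 1/(5*sqrt(22)) = sqrt(22)/110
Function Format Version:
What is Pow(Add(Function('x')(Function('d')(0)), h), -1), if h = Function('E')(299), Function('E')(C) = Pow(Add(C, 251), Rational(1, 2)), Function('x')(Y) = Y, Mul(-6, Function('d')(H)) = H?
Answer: Mul(Rational(1, 110), Pow(22, Rational(1, 2))) ≈ 0.042640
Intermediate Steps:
Function('d')(H) = Mul(Rational(-1, 6), H)
Function('E')(C) = Pow(Add(251, C), Rational(1, 2))
h = Mul(5, Pow(22, Rational(1, 2))) (h = Pow(Add(251, 299), Rational(1, 2)) = Pow(550, Rational(1, 2)) = Mul(5, Pow(22, Rational(1, 2))) ≈ 23.452)
Pow(Add(Function('x')(Function('d')(0)), h), -1) = Pow(Add(Mul(Rational(-1, 6), 0), Mul(5, Pow(22, Rational(1, 2)))), -1) = Pow(Add(0, Mul(5, Pow(22, Rational(1, 2)))), -1) = Pow(Mul(5, Pow(22, Rational(1, 2))), -1) = Mul(Rational(1, 110), Pow(22, Rational(1, 2)))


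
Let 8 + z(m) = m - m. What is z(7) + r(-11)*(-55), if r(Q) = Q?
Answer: 597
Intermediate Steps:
z(m) = -8 (z(m) = -8 + (m - m) = -8 + 0 = -8)
z(7) + r(-11)*(-55) = -8 - 11*(-55) = -8 + 605 = 597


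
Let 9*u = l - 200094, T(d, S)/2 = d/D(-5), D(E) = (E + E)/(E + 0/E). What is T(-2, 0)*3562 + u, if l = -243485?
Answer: -507695/9 ≈ -56411.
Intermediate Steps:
D(E) = 2 (D(E) = (2*E)/(E + 0) = (2*E)/E = 2)
T(d, S) = d (T(d, S) = 2*(d/2) = d)
u = -443579/9 (u = (-243485 - 200094)/9 = (⅑)*(-443579) = -443579/9 ≈ -49287.)
T(-2, 0)*3562 + u = -2*3562 - 443579/9 = -7124 - 443579/9 = -507695/9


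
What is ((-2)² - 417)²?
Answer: 170569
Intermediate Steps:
((-2)² - 417)² = (4 - 417)² = (-413)² = 170569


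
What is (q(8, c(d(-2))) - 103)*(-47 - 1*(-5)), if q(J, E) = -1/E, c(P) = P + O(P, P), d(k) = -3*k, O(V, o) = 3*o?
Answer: 17311/4 ≈ 4327.8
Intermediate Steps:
c(P) = 4*P (c(P) = P + 3*P = 4*P)
(q(8, c(d(-2))) - 103)*(-47 - 1*(-5)) = (-1/(4*(-3*(-2))) - 103)*(-47 - 1*(-5)) = (-1/(4*6) - 103)*(-47 + 5) = (-1/24 - 103)*(-42) = -2473/24*(-42) = 17311/4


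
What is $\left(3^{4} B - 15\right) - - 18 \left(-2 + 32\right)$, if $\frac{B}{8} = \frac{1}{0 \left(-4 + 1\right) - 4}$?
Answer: $363$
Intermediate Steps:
$B = -2$ ($B = \frac{8}{0 \left(-4 + 1\right) - 4} = \frac{8}{0 \left(-3\right) - 4} = \frac{8}{0 - 4} = \frac{8}{-4} = 8 \left(- \frac{1}{4}\right) = -2$)
$\left(3^{4} B - 15\right) - - 18 \left(-2 + 32\right) = \left(3^{4} \left(-2\right) - 15\right) - - 18 \left(-2 + 32\right) = \left(81 \left(-2\right) - 15\right) - \left(-18\right) 30 = \left(-162 - 15\right) - -540 = -177 + 540 = 363$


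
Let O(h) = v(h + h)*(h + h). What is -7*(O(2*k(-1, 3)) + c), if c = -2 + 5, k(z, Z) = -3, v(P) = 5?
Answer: 399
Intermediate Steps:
c = 3
O(h) = 10*h (O(h) = 5*(h + h) = 5*(2*h) = 10*h)
-7*(O(2*k(-1, 3)) + c) = -7*(10*(2*(-3)) + 3) = -7*(10*(-6) + 3) = -7*(-60 + 3) = -7*(-57) = 399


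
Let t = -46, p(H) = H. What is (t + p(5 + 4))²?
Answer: 1369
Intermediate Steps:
(t + p(5 + 4))² = (-46 + (5 + 4))² = (-46 + 9)² = (-37)² = 1369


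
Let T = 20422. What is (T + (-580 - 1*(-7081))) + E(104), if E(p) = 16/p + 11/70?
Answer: 24500213/910 ≈ 26923.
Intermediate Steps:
E(p) = 11/70 + 16/p (E(p) = 16/p + 11*(1/70) = 16/p + 11/70 = 11/70 + 16/p)
(T + (-580 - 1*(-7081))) + E(104) = (20422 + (-580 - 1*(-7081))) + (11/70 + 16/104) = (20422 + (-580 + 7081)) + (11/70 + 16*(1/104)) = (20422 + 6501) + (11/70 + 2/13) = 26923 + 283/910 = 24500213/910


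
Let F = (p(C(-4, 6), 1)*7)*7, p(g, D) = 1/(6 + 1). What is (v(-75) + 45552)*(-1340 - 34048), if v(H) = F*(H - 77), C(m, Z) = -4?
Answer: -1574341344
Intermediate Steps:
p(g, D) = ⅐ (p(g, D) = 1/7 = ⅐)
F = 7 (F = ((⅐)*7)*7 = 1*7 = 7)
v(H) = -539 + 7*H (v(H) = 7*(H - 77) = 7*(-77 + H) = -539 + 7*H)
(v(-75) + 45552)*(-1340 - 34048) = ((-539 + 7*(-75)) + 45552)*(-1340 - 34048) = ((-539 - 525) + 45552)*(-35388) = (-1064 + 45552)*(-35388) = 44488*(-35388) = -1574341344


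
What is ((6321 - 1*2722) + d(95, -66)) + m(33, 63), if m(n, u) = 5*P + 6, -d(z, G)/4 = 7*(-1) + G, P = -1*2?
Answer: 3887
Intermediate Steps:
P = -2
d(z, G) = 28 - 4*G (d(z, G) = -4*(7*(-1) + G) = -4*(-7 + G) = 28 - 4*G)
m(n, u) = -4 (m(n, u) = 5*(-2) + 6 = -10 + 6 = -4)
((6321 - 1*2722) + d(95, -66)) + m(33, 63) = ((6321 - 1*2722) + (28 - 4*(-66))) - 4 = ((6321 - 2722) + (28 + 264)) - 4 = (3599 + 292) - 4 = 3891 - 4 = 3887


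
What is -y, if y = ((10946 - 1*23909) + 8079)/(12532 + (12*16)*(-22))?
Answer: 1221/2077 ≈ 0.58787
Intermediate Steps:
y = -1221/2077 (y = ((10946 - 23909) + 8079)/(12532 + 192*(-22)) = (-12963 + 8079)/(12532 - 4224) = -4884/8308 = -4884*1/8308 = -1221/2077 ≈ -0.58787)
-y = -1*(-1221/2077) = 1221/2077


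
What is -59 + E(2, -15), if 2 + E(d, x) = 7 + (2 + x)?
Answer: -67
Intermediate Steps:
E(d, x) = 7 + x (E(d, x) = -2 + (7 + (2 + x)) = -2 + (9 + x) = 7 + x)
-59 + E(2, -15) = -59 + (7 - 15) = -59 - 8 = -67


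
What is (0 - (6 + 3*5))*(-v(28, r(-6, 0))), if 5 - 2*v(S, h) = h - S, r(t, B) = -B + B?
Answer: 693/2 ≈ 346.50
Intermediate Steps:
r(t, B) = 0
v(S, h) = 5/2 + S/2 - h/2 (v(S, h) = 5/2 - (h - S)/2 = 5/2 + (S/2 - h/2) = 5/2 + S/2 - h/2)
(0 - (6 + 3*5))*(-v(28, r(-6, 0))) = (0 - (6 + 3*5))*(-(5/2 + (1/2)*28 - 1/2*0)) = (0 - (6 + 15))*(-(5/2 + 14 + 0)) = (0 - 1*21)*(-1*33/2) = (0 - 21)*(-33/2) = -21*(-33/2) = 693/2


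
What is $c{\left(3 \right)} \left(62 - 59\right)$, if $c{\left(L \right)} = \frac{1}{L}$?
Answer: $1$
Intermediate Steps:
$c{\left(3 \right)} \left(62 - 59\right) = \frac{62 - 59}{3} = \frac{1}{3} \cdot 3 = 1$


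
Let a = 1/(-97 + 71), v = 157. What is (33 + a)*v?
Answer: 134549/26 ≈ 5175.0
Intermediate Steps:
a = -1/26 (a = 1/(-26) = -1/26 ≈ -0.038462)
(33 + a)*v = (33 - 1/26)*157 = (857/26)*157 = 134549/26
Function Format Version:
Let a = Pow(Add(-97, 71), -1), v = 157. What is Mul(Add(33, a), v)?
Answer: Rational(134549, 26) ≈ 5175.0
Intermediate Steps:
a = Rational(-1, 26) (a = Pow(-26, -1) = Rational(-1, 26) ≈ -0.038462)
Mul(Add(33, a), v) = Mul(Add(33, Rational(-1, 26)), 157) = Mul(Rational(857, 26), 157) = Rational(134549, 26)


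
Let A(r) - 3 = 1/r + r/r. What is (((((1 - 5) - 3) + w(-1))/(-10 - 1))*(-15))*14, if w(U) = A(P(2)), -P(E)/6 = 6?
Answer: -3815/66 ≈ -57.803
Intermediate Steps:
P(E) = -36 (P(E) = -6*6 = -36)
A(r) = 4 + 1/r (A(r) = 3 + (1/r + r/r) = 3 + (1/r + 1) = 3 + (1 + 1/r) = 4 + 1/r)
w(U) = 143/36 (w(U) = 4 + 1/(-36) = 4 - 1/36 = 143/36)
(((((1 - 5) - 3) + w(-1))/(-10 - 1))*(-15))*14 = (((((1 - 5) - 3) + 143/36)/(-10 - 1))*(-15))*14 = ((((-4 - 3) + 143/36)/(-11))*(-15))*14 = (((-7 + 143/36)*(-1/11))*(-15))*14 = (-109/36*(-1/11)*(-15))*14 = ((109/396)*(-15))*14 = -545/132*14 = -3815/66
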